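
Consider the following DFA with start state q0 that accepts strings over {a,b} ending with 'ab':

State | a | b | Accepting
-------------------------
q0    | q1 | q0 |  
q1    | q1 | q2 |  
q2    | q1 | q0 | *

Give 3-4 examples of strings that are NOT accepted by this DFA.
Any strings that end in a non-accepting state work; for example:
"aa": q0 → q1 → q1; q1 is not accepting → rejected
"bb": q0 → q0 → q0; q0 is not accepting → rejected
"bbb": q0 → q0 → q0 → q0; q0 is not accepting → rejected
"bbbb": q0 → q0 → q0 → q0 → q0; q0 is not accepting → rejected

Final answer: "aa", "bb", "bbb", "bbbb"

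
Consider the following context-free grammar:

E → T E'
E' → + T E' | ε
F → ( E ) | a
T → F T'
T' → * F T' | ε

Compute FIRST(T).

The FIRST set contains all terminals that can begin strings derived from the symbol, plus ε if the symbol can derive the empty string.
FIRST(F): F → ( E ) contributes '(' and F → a contributes 'a', so FIRST(F) = {(, a}. F is not nullable.
FIRST(T): T → F T' begins with F, and F is not nullable, so FIRST(T) = FIRST(F) = {(, a}.

Final answer: {(, a}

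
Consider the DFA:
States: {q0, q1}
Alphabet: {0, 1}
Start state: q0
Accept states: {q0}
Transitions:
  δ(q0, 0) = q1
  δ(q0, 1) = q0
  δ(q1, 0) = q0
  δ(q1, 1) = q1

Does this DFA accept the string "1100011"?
Processing string "1100011":
  q0 --1--> q0
  q0 --1--> q0
  q0 --0--> q1
  q1 --0--> q0
  q0 --0--> q1
  q1 --1--> q1
  q1 --1--> q1
Final state: q1
Accept states: {q0}
q1 is not an accept state, so the string is rejected.

Final answer: No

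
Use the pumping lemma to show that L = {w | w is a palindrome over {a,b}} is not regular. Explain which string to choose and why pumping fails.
Language: L = {w | w is a palindrome over {a,b}} (strings that read the same forwards and backwards)
Step 1: Assume for contradiction that L is regular, with pumping length p.
Step 2: Choose s = a^p b a^p. Then s ∈ L (it reads the same forwards and backwards) and |s| ≥ p.
Step 3: Consider any decomposition s = xyz with |xy| ≤ p and |y| > 0. Since |xy| ≤ p and the first p symbols of s are all a's, y = a^k for some k with 1 ≤ k ≤ p.
Step 4: Pumping up (i = 2): xy²z = a^(p+k) b a^p. Its reverse is a^p b a^(p+k) ≠ a^(p+k) b a^p (the single b is no longer in the middle), so xy²z is not a palindrome and xy²z ∉ L.
This contradicts the pumping lemma, so L is not regular.

Final answer: Choose s = a^p b a^p. Since |xy| ≤ p, y = a^k with k ≥ 1. Then xy²z = a^(p+k) b a^p is not a palindrome, so ∉ L.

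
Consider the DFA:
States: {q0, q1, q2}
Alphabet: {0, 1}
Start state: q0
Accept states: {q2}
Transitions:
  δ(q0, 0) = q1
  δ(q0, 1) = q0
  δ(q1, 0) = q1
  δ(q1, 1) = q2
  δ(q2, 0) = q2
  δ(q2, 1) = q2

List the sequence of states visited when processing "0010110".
Starting at q0
Read '0': q0 -> q1
Read '0': q1 -> q1
Read '1': q1 -> q2
Read '0': q2 -> q2
Read '1': q2 -> q2
Read '1': q2 -> q2
Read '0': q2 -> q2

Final answer: q0 -> q1 -> q1 -> q2 -> q2 -> q2 -> q2 -> q2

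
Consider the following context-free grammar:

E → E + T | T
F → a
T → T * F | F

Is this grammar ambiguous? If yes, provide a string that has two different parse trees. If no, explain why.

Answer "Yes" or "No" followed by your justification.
This is the standard stratified expression grammar: '+' is introduced only by the left-recursive rule E → E + T and '*' only by the left-recursive rule T → T * F, with F → a. For any string, the last '+' must be the one produced at the root E (everything after it is a T containing no '+'), and likewise within each T the last '*' is produced at its root. This fixes the parse tree uniquely (left-associative, '*' binding tighter than '+'), so every string has exactly one parse tree.

Final answer: No - the grammar is unambiguous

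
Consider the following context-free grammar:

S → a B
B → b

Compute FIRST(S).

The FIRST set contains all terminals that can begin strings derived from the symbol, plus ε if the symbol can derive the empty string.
S has the single production S → a B, whose right-hand side begins with the terminal a. So FIRST(S) = {a}.

Final answer: {a}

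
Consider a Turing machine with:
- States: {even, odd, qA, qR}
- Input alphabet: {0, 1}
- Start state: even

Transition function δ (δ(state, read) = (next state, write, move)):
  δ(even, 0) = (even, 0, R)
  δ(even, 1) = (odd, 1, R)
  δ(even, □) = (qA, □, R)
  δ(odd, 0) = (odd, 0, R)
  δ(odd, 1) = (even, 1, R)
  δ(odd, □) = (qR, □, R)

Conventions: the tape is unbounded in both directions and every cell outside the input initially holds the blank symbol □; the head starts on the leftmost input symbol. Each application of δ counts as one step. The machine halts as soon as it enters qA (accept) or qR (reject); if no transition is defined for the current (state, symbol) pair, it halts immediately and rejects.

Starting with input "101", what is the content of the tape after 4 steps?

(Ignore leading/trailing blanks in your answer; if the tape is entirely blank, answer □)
Step 0: [even]101 (head at position 0)
Step 1: δ(even, 1) = (odd, 1, R)  ⊢  1[odd]01 (head at position 1)
Step 2: δ(odd, 0) = (odd, 0, R)  ⊢  10[odd]1 (head at position 2)
Step 3: δ(odd, 1) = (even, 1, R)  ⊢  101[even]□ (head at position 3)
Step 4: δ(even, □) = (qA, □, R)  ⊢  101□[qA]□ (head at position 4)
Tape after 4 steps (ignoring surrounding blanks): 101

Final answer: Tape: 101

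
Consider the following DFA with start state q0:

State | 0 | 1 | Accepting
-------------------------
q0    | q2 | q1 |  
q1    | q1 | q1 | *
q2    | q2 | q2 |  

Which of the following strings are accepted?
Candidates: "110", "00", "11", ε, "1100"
"110": q0 → q1 → q1 → q1; q1 is accepting → accepted
"00": q0 → q2 → q2; q2 is not accepting → rejected
"11": q0 → q1 → q1; q1 is accepting → accepted
ε: q0; q0 is not accepting → rejected
"1100": q0 → q1 → q1 → q1 → q1; q1 is accepting → accepted

Final answer: "110", "11", "1100"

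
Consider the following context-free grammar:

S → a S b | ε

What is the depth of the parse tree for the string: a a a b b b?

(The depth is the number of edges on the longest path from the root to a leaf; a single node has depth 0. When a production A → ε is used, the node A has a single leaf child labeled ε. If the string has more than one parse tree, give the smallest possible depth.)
The only parse tree applies S → a S b 3 times (once per matching a…b pair) and then S → ε.
The S nodes sit at depths 0, 1, …, 3; the innermost S (depth 3) has the single child ε at depth 4.
The terminal leaves a, b are at depths 1..3, so the longest root-to-leaf path is S → S → … → S → ε with 4 edges.
Depth = 4.

Final answer: 4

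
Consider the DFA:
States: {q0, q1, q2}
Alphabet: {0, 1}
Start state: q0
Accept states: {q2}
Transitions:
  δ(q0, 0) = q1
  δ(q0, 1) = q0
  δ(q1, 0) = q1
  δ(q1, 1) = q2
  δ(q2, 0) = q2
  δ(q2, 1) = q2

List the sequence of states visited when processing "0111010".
Starting at q0
Read '0': q0 -> q1
Read '1': q1 -> q2
Read '1': q2 -> q2
Read '1': q2 -> q2
Read '0': q2 -> q2
Read '1': q2 -> q2
Read '0': q2 -> q2

Final answer: q0 -> q1 -> q2 -> q2 -> q2 -> q2 -> q2 -> q2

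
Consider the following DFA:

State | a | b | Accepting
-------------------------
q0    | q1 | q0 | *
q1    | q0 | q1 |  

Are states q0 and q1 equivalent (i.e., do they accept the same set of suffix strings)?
Try the suffix ε (the empty string).
From q0: q0 — accepting.
From q1: q1 — not accepting.
The two states disagree on this suffix, so they are not equivalent.

Final answer: No. Distinguishing string: ε (the empty string) - accepted from q0 but not from q1.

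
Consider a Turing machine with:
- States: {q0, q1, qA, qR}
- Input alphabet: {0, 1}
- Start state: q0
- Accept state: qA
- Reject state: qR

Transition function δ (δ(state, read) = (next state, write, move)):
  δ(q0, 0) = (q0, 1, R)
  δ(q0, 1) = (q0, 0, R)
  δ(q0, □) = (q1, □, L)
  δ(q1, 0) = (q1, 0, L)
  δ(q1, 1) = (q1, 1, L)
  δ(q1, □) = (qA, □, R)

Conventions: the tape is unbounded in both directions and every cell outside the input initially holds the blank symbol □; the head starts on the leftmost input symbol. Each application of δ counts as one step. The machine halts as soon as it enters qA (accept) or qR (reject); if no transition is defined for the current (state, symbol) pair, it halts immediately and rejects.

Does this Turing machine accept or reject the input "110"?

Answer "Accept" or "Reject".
Step 0: [q0]110 (head at position 0)
Step 1: δ(q0, 1) = (q0, 0, R)  ⊢  0[q0]10 (head at position 1)
Step 2: δ(q0, 1) = (q0, 0, R)  ⊢  00[q0]0 (head at position 2)
Step 3: δ(q0, 0) = (q0, 1, R)  ⊢  001[q0]□ (head at position 3)
Step 4: δ(q0, □) = (q1, □, L)  ⊢  00[q1]1□ (head at position 2)
Step 5: δ(q1, 1) = (q1, 1, L)  ⊢  0[q1]01□ (head at position 1)
Step 6: δ(q1, 0) = (q1, 0, L)  ⊢  [q1]001□ (head at position 0)
Step 7: δ(q1, 0) = (q1, 0, L)  ⊢  [q1]□001□ (head at position -1)
Step 8: δ(q1, □) = (qA, □, R)  ⊢  □[qA]001□ (head at position 0)
The machine is in qA, so it halts and accepts.

Final answer: Accept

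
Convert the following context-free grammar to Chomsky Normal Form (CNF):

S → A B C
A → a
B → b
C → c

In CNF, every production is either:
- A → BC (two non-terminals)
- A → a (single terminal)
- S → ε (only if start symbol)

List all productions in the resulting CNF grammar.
The grammar has no ε-productions or unit productions to eliminate.
A → a is already in CNF (single terminal) – keep it.
B → b is already in CNF (single terminal) – keep it.
C → c is already in CNF (single terminal) – keep it.
S → A B C has 3 symbols on the right: break it into binary productions S → A X0, X0 → B C.
Resulting CNF grammar (5 productions): A → a; B → b; C → c; S → A X0; X0 → B C

Final answer: A → a; B → b; C → c; S → A X0; X0 → B C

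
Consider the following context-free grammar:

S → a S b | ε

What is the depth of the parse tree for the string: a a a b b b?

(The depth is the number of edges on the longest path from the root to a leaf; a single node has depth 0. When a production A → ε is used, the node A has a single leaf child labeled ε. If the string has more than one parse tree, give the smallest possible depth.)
The only parse tree applies S → a S b 3 times (once per matching a…b pair) and then S → ε.
The S nodes sit at depths 0, 1, …, 3; the innermost S (depth 3) has the single child ε at depth 4.
The terminal leaves a, b are at depths 1..3, so the longest root-to-leaf path is S → S → … → S → ε with 4 edges.
Depth = 4.

Final answer: 4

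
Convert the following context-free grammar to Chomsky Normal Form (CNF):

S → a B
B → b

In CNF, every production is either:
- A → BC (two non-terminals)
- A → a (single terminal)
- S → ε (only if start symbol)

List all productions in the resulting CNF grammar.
The grammar has no ε-productions or unit productions to eliminate.
S → a B has terminal a in a right-hand side of length ≥ 2: introduce T_a → a and use T_a in place of a.
B → b is already in CNF (single terminal) – keep it.
S → a B becomes S → T_a B.
Resulting CNF grammar (3 productions): T_a → a; B → b; S → T_a B

Final answer: T_a → a; B → b; S → T_a B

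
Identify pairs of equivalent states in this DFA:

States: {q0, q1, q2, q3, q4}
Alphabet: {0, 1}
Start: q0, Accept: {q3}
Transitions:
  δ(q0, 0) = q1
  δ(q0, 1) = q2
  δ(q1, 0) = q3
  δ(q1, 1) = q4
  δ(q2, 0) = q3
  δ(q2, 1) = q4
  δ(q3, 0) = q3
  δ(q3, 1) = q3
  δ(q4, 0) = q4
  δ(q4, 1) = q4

Using the table-filling algorithm:
Round 0 – mark pairs where exactly one state is accepting: (q0,q3), (q1,q3), (q2,q3), (q3,q4)
Round 1 – newly marked: (q0,q1) [on 0: q1 vs q3, already marked]; (q0,q2) [on 0: q1 vs q3, already marked]; (q1,q4) [on 0: q3 vs q4, already marked]; (q2,q4) [on 0: q3 vs q4, already marked]
Round 2 – newly marked: (q0,q4) [on 0: q1 vs q4, already marked]
No further pairs can be marked.
(q1, q2) unmarked: δ(q1,0)=q3, δ(q2,0)=q3; δ(q1,1)=q4, δ(q2,1)=q4 → equivalent
Equivalent pairs: (q1, q2)

Final answer: Equivalent pairs: (q1, q2)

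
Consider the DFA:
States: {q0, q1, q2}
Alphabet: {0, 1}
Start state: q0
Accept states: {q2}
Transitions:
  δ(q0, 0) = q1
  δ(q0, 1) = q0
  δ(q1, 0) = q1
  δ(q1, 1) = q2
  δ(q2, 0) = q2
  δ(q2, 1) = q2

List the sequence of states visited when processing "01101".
Starting at q0
Read '0': q0 -> q1
Read '1': q1 -> q2
Read '1': q2 -> q2
Read '0': q2 -> q2
Read '1': q2 -> q2

Final answer: q0 -> q1 -> q2 -> q2 -> q2 -> q2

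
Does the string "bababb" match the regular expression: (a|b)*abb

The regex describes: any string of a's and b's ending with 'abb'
Yes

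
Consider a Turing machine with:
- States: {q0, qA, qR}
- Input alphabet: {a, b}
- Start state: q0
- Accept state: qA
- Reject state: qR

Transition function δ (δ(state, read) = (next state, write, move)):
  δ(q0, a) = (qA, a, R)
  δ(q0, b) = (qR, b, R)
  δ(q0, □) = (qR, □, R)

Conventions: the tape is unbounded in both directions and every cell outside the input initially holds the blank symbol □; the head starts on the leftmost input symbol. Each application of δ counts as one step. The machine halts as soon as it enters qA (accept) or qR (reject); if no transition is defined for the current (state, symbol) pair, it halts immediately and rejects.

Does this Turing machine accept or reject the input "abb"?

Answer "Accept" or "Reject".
Step 0: [q0]abb (head at position 0)
Step 1: δ(q0, a) = (qA, a, R)  ⊢  a[qA]bb (head at position 1)
The machine is in qA, so it halts and accepts.

Final answer: Accept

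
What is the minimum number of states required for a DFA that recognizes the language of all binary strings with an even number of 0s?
Language: binary strings with an even number of 0s
Lower bound (Myhill–Nerode): the prefixes ε, 0 are pairwise distinguishable:
  ε vs 0: suffix ε distinguishes them (ε has zero 0s (accepted), 0 has one 0 (rejected))
So any DFA needs at least 2 states.
Upper bound: a DFA with 2 states exists (one state per class above).
Minimum states: 2

Final answer: 2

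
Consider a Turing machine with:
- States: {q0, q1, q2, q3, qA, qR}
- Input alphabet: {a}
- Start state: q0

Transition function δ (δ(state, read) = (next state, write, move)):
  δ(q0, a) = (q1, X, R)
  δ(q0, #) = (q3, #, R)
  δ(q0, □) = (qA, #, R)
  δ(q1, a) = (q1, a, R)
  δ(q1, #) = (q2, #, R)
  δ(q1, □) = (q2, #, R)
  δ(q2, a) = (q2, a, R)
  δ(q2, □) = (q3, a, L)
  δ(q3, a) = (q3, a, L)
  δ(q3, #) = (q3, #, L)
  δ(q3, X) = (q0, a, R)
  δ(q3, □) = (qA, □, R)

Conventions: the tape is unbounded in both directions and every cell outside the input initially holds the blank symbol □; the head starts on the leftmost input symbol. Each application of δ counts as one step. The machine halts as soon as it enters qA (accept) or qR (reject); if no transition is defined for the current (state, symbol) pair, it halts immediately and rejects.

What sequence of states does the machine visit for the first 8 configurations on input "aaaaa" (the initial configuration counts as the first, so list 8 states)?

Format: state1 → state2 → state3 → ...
Step 0: [q0]aaaaa (head at position 0)
Step 1: δ(q0, a) = (q1, X, R)  ⊢  X[q1]aaaa (head at position 1)
Step 2: δ(q1, a) = (q1, a, R)  ⊢  Xa[q1]aaa (head at position 2)
Step 3: δ(q1, a) = (q1, a, R)  ⊢  Xaa[q1]aa (head at position 3)
Step 4: δ(q1, a) = (q1, a, R)  ⊢  Xaaa[q1]a (head at position 4)
Step 5: δ(q1, a) = (q1, a, R)  ⊢  Xaaaa[q1]□ (head at position 5)
Step 6: δ(q1, □) = (q2, #, R)  ⊢  Xaaaa#[q2]□ (head at position 6)
Step 7: δ(q2, □) = (q3, a, L)  ⊢  Xaaaa[q3]#a (head at position 5)
Reading off the states of these 8 configurations: q0 → q1 → q1 → q1 → q1 → q1 → q2 → q3

Final answer: q0 → q1 → q1 → q1 → q1 → q1 → q2 → q3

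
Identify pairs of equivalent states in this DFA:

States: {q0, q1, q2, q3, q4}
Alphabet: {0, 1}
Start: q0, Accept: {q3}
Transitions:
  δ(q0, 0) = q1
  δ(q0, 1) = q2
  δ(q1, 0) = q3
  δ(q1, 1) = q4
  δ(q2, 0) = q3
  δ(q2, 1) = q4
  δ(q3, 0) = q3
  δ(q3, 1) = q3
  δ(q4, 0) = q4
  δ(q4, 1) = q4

Using the table-filling algorithm:
Round 0 – mark pairs where exactly one state is accepting: (q0,q3), (q1,q3), (q2,q3), (q3,q4)
Round 1 – newly marked: (q0,q1) [on 0: q1 vs q3, already marked]; (q0,q2) [on 0: q1 vs q3, already marked]; (q1,q4) [on 0: q3 vs q4, already marked]; (q2,q4) [on 0: q3 vs q4, already marked]
Round 2 – newly marked: (q0,q4) [on 0: q1 vs q4, already marked]
No further pairs can be marked.
(q1, q2) unmarked: δ(q1,0)=q3, δ(q2,0)=q3; δ(q1,1)=q4, δ(q2,1)=q4 → equivalent
Equivalent pairs: (q1, q2)

Final answer: Equivalent pairs: (q1, q2)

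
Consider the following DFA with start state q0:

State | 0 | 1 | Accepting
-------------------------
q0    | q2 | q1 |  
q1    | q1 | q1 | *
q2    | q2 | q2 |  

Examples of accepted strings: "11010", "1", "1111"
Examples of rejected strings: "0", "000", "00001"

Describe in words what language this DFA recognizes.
non-empty binary strings starting with 1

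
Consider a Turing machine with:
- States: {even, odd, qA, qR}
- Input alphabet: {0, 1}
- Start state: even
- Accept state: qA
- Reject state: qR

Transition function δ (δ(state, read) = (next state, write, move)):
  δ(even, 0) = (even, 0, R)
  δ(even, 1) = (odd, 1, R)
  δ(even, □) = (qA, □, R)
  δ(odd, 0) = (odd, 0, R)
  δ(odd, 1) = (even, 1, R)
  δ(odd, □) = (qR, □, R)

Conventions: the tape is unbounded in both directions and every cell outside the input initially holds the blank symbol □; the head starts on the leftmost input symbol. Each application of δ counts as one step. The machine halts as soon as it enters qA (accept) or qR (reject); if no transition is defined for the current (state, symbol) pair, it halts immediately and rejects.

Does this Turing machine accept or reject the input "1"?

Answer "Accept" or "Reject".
Step 0: [even]1 (head at position 0)
Step 1: δ(even, 1) = (odd, 1, R)  ⊢  1[odd]□ (head at position 1)
Step 2: δ(odd, □) = (qR, □, R)  ⊢  1□[qR]□ (head at position 2)
The machine is in qR, so it halts and rejects.

Final answer: Reject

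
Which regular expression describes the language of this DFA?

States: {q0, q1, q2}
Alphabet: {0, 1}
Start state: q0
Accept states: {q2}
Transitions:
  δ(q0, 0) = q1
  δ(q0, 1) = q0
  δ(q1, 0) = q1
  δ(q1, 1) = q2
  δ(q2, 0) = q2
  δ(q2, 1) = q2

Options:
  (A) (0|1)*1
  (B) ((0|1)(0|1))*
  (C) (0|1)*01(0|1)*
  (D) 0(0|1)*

Testing sample strings against the DFA:
  '1100' -> rejected
  '000' -> rejected
  '110' -> rejected
  '10' -> rejected
Checking each option for a counterexample:
  (A) (0|1)*1: '1' is rejected by the DFA but matches the regex → eliminated
  (B) ((0|1)(0|1))*: ε is rejected by the DFA but matches the regex → eliminated
  (C) (0|1)*01(0|1)*: agrees with the DFA on all strings of length ≤ 4
  (D) 0(0|1)*: '0' is rejected by the DFA but matches the regex → eliminated
Only (C) (0|1)*01(0|1)* is consistent with the DFA.

Final answer: (C) (0|1)*01(0|1)*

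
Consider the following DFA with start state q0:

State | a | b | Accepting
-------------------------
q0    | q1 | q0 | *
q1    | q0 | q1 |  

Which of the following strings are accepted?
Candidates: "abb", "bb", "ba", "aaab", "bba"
"abb": q0 → q1 → q1 → q1; q1 is not accepting → rejected
"bb": q0 → q0 → q0; q0 is accepting → accepted
"ba": q0 → q0 → q1; q1 is not accepting → rejected
"aaab": q0 → q1 → q0 → q1 → q1; q1 is not accepting → rejected
"bba": q0 → q0 → q0 → q1; q1 is not accepting → rejected

Final answer: "bb"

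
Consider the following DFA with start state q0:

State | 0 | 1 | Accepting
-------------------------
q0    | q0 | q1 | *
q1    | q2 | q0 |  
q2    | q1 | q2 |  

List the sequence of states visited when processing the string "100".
q0 → q1 → q2 → q1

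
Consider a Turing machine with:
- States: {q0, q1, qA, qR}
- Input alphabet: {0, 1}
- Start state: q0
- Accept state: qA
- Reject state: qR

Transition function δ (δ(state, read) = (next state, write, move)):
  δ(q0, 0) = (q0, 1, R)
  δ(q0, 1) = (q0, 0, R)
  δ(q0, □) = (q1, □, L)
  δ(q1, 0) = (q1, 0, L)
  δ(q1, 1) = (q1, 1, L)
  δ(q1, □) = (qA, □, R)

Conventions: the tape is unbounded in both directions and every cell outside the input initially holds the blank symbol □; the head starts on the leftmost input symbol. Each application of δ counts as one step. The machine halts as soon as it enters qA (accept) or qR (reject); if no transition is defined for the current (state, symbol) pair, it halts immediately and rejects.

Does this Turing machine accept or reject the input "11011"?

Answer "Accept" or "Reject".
Step 0: [q0]11011 (head at position 0)
Step 1: δ(q0, 1) = (q0, 0, R)  ⊢  0[q0]1011 (head at position 1)
Step 2: δ(q0, 1) = (q0, 0, R)  ⊢  00[q0]011 (head at position 2)
Step 3: δ(q0, 0) = (q0, 1, R)  ⊢  001[q0]11 (head at position 3)
Step 4: δ(q0, 1) = (q0, 0, R)  ⊢  0010[q0]1 (head at position 4)
Step 5: δ(q0, 1) = (q0, 0, R)  ⊢  00100[q0]□ (head at position 5)
Step 6: δ(q0, □) = (q1, □, L)  ⊢  0010[q1]0□ (head at position 4)
Step 7: δ(q1, 0) = (q1, 0, L)  ⊢  001[q1]00□ (head at position 3)
Step 8: δ(q1, 0) = (q1, 0, L)  ⊢  00[q1]100□ (head at position 2)
Step 9: δ(q1, 1) = (q1, 1, L)  ⊢  0[q1]0100□ (head at position 1)
Step 10: δ(q1, 0) = (q1, 0, L)  ⊢  [q1]00100□ (head at position 0)
Step 11: δ(q1, 0) = (q1, 0, L)  ⊢  [q1]□00100□ (head at position -1)
Step 12: δ(q1, □) = (qA, □, R)  ⊢  □[qA]00100□ (head at position 0)
The machine is in qA, so it halts and accepts.

Final answer: Accept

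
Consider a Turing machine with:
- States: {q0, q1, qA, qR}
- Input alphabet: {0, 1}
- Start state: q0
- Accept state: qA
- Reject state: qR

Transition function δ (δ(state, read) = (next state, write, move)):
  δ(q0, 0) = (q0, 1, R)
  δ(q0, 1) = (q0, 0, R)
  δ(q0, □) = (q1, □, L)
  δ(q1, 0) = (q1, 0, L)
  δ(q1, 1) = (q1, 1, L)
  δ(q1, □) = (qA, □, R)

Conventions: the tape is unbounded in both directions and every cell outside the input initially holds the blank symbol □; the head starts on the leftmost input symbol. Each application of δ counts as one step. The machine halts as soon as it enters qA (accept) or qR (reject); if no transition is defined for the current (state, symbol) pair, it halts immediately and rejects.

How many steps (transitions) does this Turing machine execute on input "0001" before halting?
Step 0: [q0]0001 (head at position 0)
Step 1: δ(q0, 0) = (q0, 1, R)  ⊢  1[q0]001 (head at position 1)
Step 2: δ(q0, 0) = (q0, 1, R)  ⊢  11[q0]01 (head at position 2)
Step 3: δ(q0, 0) = (q0, 1, R)  ⊢  111[q0]1 (head at position 3)
Step 4: δ(q0, 1) = (q0, 0, R)  ⊢  1110[q0]□ (head at position 4)
Step 5: δ(q0, □) = (q1, □, L)  ⊢  111[q1]0□ (head at position 3)
Step 6: δ(q1, 0) = (q1, 0, L)  ⊢  11[q1]10□ (head at position 2)
Step 7: δ(q1, 1) = (q1, 1, L)  ⊢  1[q1]110□ (head at position 1)
Step 8: δ(q1, 1) = (q1, 1, L)  ⊢  [q1]1110□ (head at position 0)
Step 9: δ(q1, 1) = (q1, 1, L)  ⊢  [q1]□1110□ (head at position -1)
Step 10: δ(q1, □) = (qA, □, R)  ⊢  □[qA]1110□ (head at position 0)
The machine is in qA, so it halts and accepts.
Number of transitions executed: 10.

Final answer: 10 steps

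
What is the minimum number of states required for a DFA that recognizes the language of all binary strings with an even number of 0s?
Language: binary strings with an even number of 0s
Lower bound (Myhill–Nerode): the prefixes ε, 0 are pairwise distinguishable:
  ε vs 0: suffix ε distinguishes them (ε has zero 0s (accepted), 0 has one 0 (rejected))
So any DFA needs at least 2 states.
Upper bound: a DFA with 2 states exists (one state per class above).
Minimum states: 2

Final answer: 2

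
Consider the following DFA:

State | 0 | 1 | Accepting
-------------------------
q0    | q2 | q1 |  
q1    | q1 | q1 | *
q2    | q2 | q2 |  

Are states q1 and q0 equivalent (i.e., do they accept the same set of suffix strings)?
Try the suffix ε (the empty string).
From q1: q1 — accepting.
From q0: q0 — not accepting.
The two states disagree on this suffix, so they are not equivalent.

Final answer: No. Distinguishing string: ε (the empty string) - accepted from q1 but not from q0.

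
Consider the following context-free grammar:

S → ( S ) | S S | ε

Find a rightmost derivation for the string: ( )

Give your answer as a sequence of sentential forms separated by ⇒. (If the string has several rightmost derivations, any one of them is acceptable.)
Start with S.
Step 1: the rightmost non-terminal is S; apply S → ( S ):  ( S )
Step 2: the rightmost non-terminal is S; apply S → ε:  ( )

Final answer: S ⇒ ( S ) ⇒ ( )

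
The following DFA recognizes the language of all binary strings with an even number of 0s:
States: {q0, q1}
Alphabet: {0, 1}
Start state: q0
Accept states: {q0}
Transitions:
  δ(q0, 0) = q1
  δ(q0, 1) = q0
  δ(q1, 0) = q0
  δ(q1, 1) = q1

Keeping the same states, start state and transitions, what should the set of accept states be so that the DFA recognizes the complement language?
The DFA is complete (every state has a transition on every symbol), so the complement
is recognized by the same DFA with accepting and non-accepting states swapped.
Original accept states: {q0}
Complement accept states = All states - Original accept states
= {q0, q1} - {q0}
= {q1}
Complement language: strings with an ODD number of 0s

Final answer: {q1}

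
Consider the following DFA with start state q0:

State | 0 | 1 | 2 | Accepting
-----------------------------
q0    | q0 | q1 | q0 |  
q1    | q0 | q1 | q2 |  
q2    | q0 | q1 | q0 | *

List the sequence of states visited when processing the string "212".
q0 → q0 → q1 → q2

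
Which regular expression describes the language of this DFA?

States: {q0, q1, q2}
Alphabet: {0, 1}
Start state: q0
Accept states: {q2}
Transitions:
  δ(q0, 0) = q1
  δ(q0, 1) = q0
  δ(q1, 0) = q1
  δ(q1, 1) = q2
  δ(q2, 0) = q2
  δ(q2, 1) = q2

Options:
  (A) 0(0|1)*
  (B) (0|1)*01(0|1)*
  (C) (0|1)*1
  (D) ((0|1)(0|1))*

Testing sample strings against the DFA:
  '11' -> rejected
  '101' -> accepted
  '110' -> rejected
  '1010' -> accepted
Checking each option for a counterexample:
  (A) 0(0|1)*: '0' is rejected by the DFA but matches the regex → eliminated
  (B) (0|1)*01(0|1)*: agrees with the DFA on all strings of length ≤ 4
  (C) (0|1)*1: '1' is rejected by the DFA but matches the regex → eliminated
  (D) ((0|1)(0|1))*: ε is rejected by the DFA but matches the regex → eliminated
Only (B) (0|1)*01(0|1)* is consistent with the DFA.

Final answer: (B) (0|1)*01(0|1)*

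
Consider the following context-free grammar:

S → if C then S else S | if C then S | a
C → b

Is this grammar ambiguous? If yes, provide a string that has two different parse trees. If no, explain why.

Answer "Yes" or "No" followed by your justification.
The 'dangling else' can attach to either if. Two leftmost derivations of  if b then if b then a else a:
  (1) S ⇒ if C then S else S ⇒ if b then S else S ⇒ if b then if C then S else S ⇒ if b then if b then S else S ⇒ if b then if b then a else S ⇒ if b then if b then a else a   (else belongs to the outer if)
  (2) S ⇒ if C then S ⇒ if b then S ⇒ if b then if C then S else S ⇒ if b then if b then S else S ⇒ if b then if b then a else S ⇒ if b then if b then a else a   (else belongs to the inner if)
Two distinct parse trees for the same string, so the grammar is ambiguous.

Final answer: Yes - the string 'if b then if b then a else a' has two distinct leftmost derivations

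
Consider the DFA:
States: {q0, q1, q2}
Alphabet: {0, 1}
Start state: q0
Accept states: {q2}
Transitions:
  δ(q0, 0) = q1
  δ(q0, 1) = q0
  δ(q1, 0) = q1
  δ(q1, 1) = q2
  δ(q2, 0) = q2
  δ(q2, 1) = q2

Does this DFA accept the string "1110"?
Processing string "1110":
  q0 --1--> q0
  q0 --1--> q0
  q0 --1--> q0
  q0 --0--> q1
Final state: q1
Accept states: {q2}
q1 is not an accept state, so the string is rejected.

Final answer: No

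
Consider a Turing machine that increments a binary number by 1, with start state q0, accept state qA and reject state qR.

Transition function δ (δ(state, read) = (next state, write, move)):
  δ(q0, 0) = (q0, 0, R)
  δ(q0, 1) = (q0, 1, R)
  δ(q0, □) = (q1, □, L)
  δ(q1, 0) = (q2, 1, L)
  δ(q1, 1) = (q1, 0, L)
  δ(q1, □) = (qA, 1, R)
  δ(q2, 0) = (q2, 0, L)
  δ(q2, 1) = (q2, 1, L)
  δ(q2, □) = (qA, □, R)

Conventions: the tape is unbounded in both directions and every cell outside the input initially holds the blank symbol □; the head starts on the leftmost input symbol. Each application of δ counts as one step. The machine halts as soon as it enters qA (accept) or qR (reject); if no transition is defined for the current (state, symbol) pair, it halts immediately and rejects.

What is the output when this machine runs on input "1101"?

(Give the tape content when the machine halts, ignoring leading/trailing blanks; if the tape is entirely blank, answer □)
Step 0: [q0]1101 (head at position 0)
Step 1: δ(q0, 1) = (q0, 1, R)  ⊢  1[q0]101 (head at position 1)
Step 2: δ(q0, 1) = (q0, 1, R)  ⊢  11[q0]01 (head at position 2)
Step 3: δ(q0, 0) = (q0, 0, R)  ⊢  110[q0]1 (head at position 3)
Step 4: δ(q0, 1) = (q0, 1, R)  ⊢  1101[q0]□ (head at position 4)
Step 5: δ(q0, □) = (q1, □, L)  ⊢  110[q1]1□ (head at position 3)
Step 6: δ(q1, 1) = (q1, 0, L)  ⊢  11[q1]00□ (head at position 2)
Step 7: δ(q1, 0) = (q2, 1, L)  ⊢  1[q2]110□ (head at position 1)
Step 8: δ(q2, 1) = (q2, 1, L)  ⊢  [q2]1110□ (head at position 0)
Step 9: δ(q2, 1) = (q2, 1, L)  ⊢  [q2]□1110□ (head at position -1)
Step 10: δ(q2, □) = (qA, □, R)  ⊢  □[qA]1110□ (head at position 0)
The machine is in qA, so it halts and accepts.
Tape content when halted (ignoring surrounding blanks): 1110

Final answer: Output: 1110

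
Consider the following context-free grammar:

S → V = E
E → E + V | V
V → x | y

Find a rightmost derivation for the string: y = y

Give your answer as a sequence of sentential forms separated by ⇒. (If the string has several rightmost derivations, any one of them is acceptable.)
Start with S.
Step 1: the rightmost non-terminal is S; apply S → V = E:  V = E
Step 2: the rightmost non-terminal is E; apply E → V:  V = V
Step 3: the rightmost non-terminal is V; apply V → y:  V = y
Step 4: the rightmost non-terminal is V; apply V → y:  y = y

Final answer: S ⇒ V = E ⇒ V = V ⇒ V = y ⇒ y = y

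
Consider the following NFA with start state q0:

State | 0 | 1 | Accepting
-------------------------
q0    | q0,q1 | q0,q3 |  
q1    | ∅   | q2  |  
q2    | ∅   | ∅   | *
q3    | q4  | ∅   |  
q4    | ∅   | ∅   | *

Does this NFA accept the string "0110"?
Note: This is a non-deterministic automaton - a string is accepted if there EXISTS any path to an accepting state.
Track the set of states the NFA could be in: start {q0}
Read '0': {q0} → {q0, q1}
Read '1': {q0, q1} → {q0, q2, q3}
Read '1': {q0, q2, q3} → {q0, q3}
Read '0': {q0, q3} → {q0, q1, q4}
Final set {q0, q1, q4} contains accepting state(s) {q4} → accepted.

Final answer: Yes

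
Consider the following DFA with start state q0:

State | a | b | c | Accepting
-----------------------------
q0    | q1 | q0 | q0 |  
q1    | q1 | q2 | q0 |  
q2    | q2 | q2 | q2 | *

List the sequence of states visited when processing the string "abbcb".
q0 → q1 → q2 → q2 → q2 → q2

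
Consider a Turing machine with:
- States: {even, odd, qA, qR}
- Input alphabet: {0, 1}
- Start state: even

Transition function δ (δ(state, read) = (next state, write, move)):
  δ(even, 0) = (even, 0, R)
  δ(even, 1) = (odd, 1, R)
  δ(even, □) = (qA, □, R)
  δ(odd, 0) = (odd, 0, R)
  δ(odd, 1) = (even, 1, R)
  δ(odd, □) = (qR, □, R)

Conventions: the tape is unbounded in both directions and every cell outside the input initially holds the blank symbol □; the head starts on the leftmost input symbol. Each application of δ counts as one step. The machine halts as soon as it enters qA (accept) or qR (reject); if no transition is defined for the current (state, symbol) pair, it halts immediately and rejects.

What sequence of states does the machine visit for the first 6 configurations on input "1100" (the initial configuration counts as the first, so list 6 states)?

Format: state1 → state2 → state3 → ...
Step 0: [even]1100 (head at position 0)
Step 1: δ(even, 1) = (odd, 1, R)  ⊢  1[odd]100 (head at position 1)
Step 2: δ(odd, 1) = (even, 1, R)  ⊢  11[even]00 (head at position 2)
Step 3: δ(even, 0) = (even, 0, R)  ⊢  110[even]0 (head at position 3)
Step 4: δ(even, 0) = (even, 0, R)  ⊢  1100[even]□ (head at position 4)
Step 5: δ(even, □) = (qA, □, R)  ⊢  1100□[qA]□ (head at position 5)
Reading off the states of these 6 configurations: even → odd → even → even → even → qA

Final answer: even → odd → even → even → even → qA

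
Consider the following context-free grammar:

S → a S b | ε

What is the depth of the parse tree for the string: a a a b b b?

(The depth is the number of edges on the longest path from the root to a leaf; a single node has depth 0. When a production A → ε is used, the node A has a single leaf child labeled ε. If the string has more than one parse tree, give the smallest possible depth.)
The only parse tree applies S → a S b 3 times (once per matching a…b pair) and then S → ε.
The S nodes sit at depths 0, 1, …, 3; the innermost S (depth 3) has the single child ε at depth 4.
The terminal leaves a, b are at depths 1..3, so the longest root-to-leaf path is S → S → … → S → ε with 4 edges.
Depth = 4.

Final answer: 4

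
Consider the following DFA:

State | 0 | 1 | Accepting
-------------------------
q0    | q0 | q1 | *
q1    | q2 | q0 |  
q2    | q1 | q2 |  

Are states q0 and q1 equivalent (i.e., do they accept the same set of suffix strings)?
Try the suffix ε (the empty string).
From q0: q0 — accepting.
From q1: q1 — not accepting.
The two states disagree on this suffix, so they are not equivalent.

Final answer: No. Distinguishing string: ε (the empty string) - accepted from q0 but not from q1.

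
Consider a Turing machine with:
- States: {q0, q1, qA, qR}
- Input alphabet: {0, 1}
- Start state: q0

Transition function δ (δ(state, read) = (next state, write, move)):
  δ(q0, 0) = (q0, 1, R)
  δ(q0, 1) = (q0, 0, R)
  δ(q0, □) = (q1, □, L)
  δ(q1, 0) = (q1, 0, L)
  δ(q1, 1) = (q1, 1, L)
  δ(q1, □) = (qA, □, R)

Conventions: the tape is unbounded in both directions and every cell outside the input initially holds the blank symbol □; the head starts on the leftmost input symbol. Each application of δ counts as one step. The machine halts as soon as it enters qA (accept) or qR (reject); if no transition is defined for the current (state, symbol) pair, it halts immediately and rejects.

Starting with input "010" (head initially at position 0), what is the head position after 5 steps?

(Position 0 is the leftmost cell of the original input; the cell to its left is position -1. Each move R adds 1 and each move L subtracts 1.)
Step 0: [q0]010 (head at position 0)
Step 1: δ(q0, 0) = (q0, 1, R)  ⊢  1[q0]10 (head at position 1)
Step 2: δ(q0, 1) = (q0, 0, R)  ⊢  10[q0]0 (head at position 2)
Step 3: δ(q0, 0) = (q0, 1, R)  ⊢  101[q0]□ (head at position 3)
Step 4: δ(q0, □) = (q1, □, L)  ⊢  10[q1]1□ (head at position 2)
Step 5: δ(q1, 1) = (q1, 1, L)  ⊢  1[q1]01□ (head at position 1)
Head position after 5 steps: 1

Final answer: Position 1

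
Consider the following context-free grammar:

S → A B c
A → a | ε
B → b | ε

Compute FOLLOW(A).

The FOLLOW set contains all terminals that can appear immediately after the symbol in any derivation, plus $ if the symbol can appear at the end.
A occurs in S → A B c followed by B c. Add FIRST(B) minus ε = {b}; B is nullable (B → ε), so what follows B can also follow A: the terminal c. FOLLOW(A) = {b, c}.

Final answer: {b, c}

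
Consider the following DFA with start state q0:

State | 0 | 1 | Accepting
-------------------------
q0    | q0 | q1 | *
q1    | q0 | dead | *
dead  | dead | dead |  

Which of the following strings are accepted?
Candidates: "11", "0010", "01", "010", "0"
"11": q0 → q1 → dead; dead is not accepting → rejected
"0010": q0 → q0 → q0 → q1 → q0; q0 is accepting → accepted
"01": q0 → q0 → q1; q1 is accepting → accepted
"010": q0 → q0 → q1 → q0; q0 is accepting → accepted
"0": q0 → q0; q0 is accepting → accepted

Final answer: "0010", "01", "010", "0"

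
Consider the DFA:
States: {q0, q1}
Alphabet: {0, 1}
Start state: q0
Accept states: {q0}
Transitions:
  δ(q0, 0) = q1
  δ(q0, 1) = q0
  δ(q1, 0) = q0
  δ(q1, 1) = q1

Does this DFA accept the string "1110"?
Processing string "1110":
  q0 --1--> q0
  q0 --1--> q0
  q0 --1--> q0
  q0 --0--> q1
Final state: q1
Accept states: {q0}
q1 is not an accept state, so the string is rejected.

Final answer: No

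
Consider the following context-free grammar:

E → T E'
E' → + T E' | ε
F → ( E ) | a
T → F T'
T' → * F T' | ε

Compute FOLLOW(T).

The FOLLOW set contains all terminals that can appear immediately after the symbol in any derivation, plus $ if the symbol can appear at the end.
Useful FIRST sets: FIRST(E') = {+, ε}, FIRST(T') = {*, ε} (both E' and T' are nullable).
FOLLOW(E): E is the start symbol → $; E appears in F → ( E ) followed by ')' → FOLLOW(E) = {), $}.
FOLLOW(E'): E' appears at the right end of E → T E' and of E' → + T E', so FOLLOW(E') ⊇ FOLLOW(E) (the second occurrence adds nothing new). FOLLOW(E') = {), $}.
FOLLOW(T): in E → T E' and E' → + T E', T is followed by E': add FIRST(E') minus ε = {+}; since E' is nullable, also add FOLLOW(E) and FOLLOW(E') = {), $}. FOLLOW(T) = {+, ), $}.

Final answer: {$, ), +}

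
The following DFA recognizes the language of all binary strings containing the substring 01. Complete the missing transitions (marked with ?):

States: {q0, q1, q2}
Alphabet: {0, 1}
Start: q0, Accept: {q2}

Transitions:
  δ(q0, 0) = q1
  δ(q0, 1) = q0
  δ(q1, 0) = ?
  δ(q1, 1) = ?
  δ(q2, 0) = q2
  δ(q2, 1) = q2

What each state remembers (consistent with the given transitions and accept states):
  q0: 01 not seen yet and the last symbol was not 0
  q1: 01 not seen yet and the last symbol was 0
  q2: the substring 01 has already been seen
Filling in the missing entries:
  δ(q1, 0): in q1 (01 not seen yet and the last symbol was 0), after reading 0 we have: 01 not seen yet and the last symbol was 0 → q1
  δ(q1, 1): in q1 (01 not seen yet and the last symbol was 0), after reading 1 we have: the substring 01 has already been seen → q2

Final answer: δ(q1, 0) = q1; δ(q1, 1) = q2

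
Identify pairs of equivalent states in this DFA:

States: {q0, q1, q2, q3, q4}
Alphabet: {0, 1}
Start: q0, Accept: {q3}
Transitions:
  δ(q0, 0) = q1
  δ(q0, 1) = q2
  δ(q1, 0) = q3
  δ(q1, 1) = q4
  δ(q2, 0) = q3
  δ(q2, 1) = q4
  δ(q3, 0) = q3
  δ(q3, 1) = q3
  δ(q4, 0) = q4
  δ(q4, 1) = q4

Using the table-filling algorithm:
Round 0 – mark pairs where exactly one state is accepting: (q0,q3), (q1,q3), (q2,q3), (q3,q4)
Round 1 – newly marked: (q0,q1) [on 0: q1 vs q3, already marked]; (q0,q2) [on 0: q1 vs q3, already marked]; (q1,q4) [on 0: q3 vs q4, already marked]; (q2,q4) [on 0: q3 vs q4, already marked]
Round 2 – newly marked: (q0,q4) [on 0: q1 vs q4, already marked]
No further pairs can be marked.
(q1, q2) unmarked: δ(q1,0)=q3, δ(q2,0)=q3; δ(q1,1)=q4, δ(q2,1)=q4 → equivalent
Equivalent pairs: (q1, q2)

Final answer: Equivalent pairs: (q1, q2)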